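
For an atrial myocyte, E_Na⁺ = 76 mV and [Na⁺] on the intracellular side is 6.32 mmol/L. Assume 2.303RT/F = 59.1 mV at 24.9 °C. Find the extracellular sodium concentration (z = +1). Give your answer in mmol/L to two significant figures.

Nernst: E = (59.1/1) · log₁₀([out]/[in]), so log₁₀([out]/[in]) = 76.0 × 1 / 59.1 = 1.2860.
[out]/[in] = 10^(1.2860) = 19.32.
[out] = 19.32 × 6.32 = 122.1 mmol/L.

120 mmol/L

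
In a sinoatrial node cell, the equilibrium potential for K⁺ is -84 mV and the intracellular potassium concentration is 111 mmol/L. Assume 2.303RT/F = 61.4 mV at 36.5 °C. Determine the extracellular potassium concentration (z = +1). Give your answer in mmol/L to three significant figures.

4.76 mmol/L

Nernst: E = (61.4/1) · log₁₀([out]/[in]), so log₁₀([out]/[in]) = -84.0 × 1 / 61.4 = -1.3681.
[out]/[in] = 10^(-1.3681) = 0.04285.
[out] = 0.04285 × 111 = 4.756 mmol/L.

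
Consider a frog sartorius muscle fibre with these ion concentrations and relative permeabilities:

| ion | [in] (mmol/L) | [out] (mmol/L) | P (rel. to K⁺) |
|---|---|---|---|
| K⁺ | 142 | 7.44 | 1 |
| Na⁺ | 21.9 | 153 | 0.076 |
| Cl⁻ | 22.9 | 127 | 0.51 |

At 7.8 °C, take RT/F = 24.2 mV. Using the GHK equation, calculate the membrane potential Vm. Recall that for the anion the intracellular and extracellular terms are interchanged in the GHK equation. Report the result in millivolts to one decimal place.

-46.3 mV

Vm = 24.2 · ln[(Σ P·[cation]ₒ + Σ P·[anion]ᵢ) / (Σ P·[cation]ᵢ + Σ P·[anion]ₒ)]
Numerator = 1×7.44 + 0.076×153 + 0.51×22.9 = 30.75
Denominator = 1×142 + 0.076×21.9 + 0.51×127 = 208.4
Vm = 24.2 · ln(0.14751) = 24.2 × (-1.9138) = -46.31 mV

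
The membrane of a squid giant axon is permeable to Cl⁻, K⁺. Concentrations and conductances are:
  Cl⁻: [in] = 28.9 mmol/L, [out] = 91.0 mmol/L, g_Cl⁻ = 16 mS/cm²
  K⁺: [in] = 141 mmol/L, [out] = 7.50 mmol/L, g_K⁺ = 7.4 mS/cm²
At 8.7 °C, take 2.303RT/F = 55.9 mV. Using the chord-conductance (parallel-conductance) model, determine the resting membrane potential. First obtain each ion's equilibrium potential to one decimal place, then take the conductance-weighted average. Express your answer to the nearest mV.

-42 mV

E_Cl⁻ = (55.9/-1)·log₁₀(91.0/28.9) = -27.8 mV
E_K⁺ = (55.9/1)·log₁₀(7.50/141) = -71.2 mV
Vm = (Σ gᵢEᵢ)/(Σ gᵢ) = (16·-27.8 + 7.4·-71.2) / (16 + 7.4)
= -971.68 / 23.4 = -41.52 mV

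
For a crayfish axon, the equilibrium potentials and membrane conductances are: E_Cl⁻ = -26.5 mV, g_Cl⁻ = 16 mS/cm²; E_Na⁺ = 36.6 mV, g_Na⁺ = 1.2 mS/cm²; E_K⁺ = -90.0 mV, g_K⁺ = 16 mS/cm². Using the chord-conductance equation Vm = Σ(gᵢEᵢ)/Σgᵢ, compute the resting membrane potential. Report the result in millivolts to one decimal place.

-54.8 mV

Σ gᵢEᵢ = 16·(-26.5) + 1.2·(36.6) + 16·(-90.0) = -1820.08
Σ gᵢ = 16 + 1.2 + 16 = 33.2
Vm = -1820.08 / 33.2 = -54.82 mV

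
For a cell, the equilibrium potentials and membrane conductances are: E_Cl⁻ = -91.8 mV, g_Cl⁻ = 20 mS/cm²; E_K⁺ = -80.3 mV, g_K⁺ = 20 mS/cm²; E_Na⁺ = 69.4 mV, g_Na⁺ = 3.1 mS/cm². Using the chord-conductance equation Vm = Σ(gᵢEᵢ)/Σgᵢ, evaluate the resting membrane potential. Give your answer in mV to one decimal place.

-74.9 mV

Σ gᵢEᵢ = 20·(-91.8) + 20·(-80.3) + 3.1·(69.4) = -3226.86
Σ gᵢ = 20 + 20 + 3.1 = 43.1
Vm = -3226.86 / 43.1 = -74.87 mV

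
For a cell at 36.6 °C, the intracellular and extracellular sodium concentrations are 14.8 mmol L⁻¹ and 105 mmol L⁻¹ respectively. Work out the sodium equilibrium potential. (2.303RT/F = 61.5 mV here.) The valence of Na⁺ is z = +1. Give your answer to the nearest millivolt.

E = (61.5/z) · log₁₀([Na⁺]_out/[Na⁺]_in) with z = +1.
= (61.5/1) · log₁₀(105/14.8) = 61.50 · log₁₀(7.095)
= 61.50 · (0.8509) = 52.33 mV

52 mV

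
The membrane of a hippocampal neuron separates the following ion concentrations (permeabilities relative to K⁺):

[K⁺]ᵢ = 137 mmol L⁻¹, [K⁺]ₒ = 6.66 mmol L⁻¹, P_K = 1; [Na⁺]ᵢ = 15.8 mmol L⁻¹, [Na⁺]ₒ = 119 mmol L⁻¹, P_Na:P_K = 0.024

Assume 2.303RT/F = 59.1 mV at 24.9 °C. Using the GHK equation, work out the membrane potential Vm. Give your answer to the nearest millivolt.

Vm = 59.1 · log₁₀[(Σ P·[cation]ₒ + Σ P·[anion]ᵢ) / (Σ P·[cation]ᵢ + Σ P·[anion]ₒ)]
Numerator = 1×6.66 + 0.024×119 = 9.516
Denominator = 1×137 + 0.024×15.8 = 137.4
Vm = 59.1 · log₁₀(0.069268) = 59.1 × (-1.1595) = -68.52 mV

-69 mV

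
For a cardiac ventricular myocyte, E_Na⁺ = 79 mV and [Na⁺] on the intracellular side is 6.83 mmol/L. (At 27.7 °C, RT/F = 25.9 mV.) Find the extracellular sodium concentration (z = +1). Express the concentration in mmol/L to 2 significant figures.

140 mmol/L

Nernst: E = (25.9/1) · ln([out]/[in]), so ln([out]/[in]) = 79.0 × 1 / 25.9 = 3.0502.
[out]/[in] = e^(3.0502) = 21.12.
[out] = 21.12 × 6.83 = 144.2 mmol/L.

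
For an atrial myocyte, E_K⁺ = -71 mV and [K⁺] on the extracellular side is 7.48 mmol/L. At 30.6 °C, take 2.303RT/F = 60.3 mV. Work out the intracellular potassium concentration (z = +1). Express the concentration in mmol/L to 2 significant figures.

Nernst: E = (60.3/1) · log₁₀([out]/[in]), so log₁₀([out]/[in]) = -71.0 × 1 / 60.3 = -1.1774.
[out]/[in] = 10^(-1.1774) = 0.06646.
[in] = 7.48 / 0.06646 = 112.6 mmol/L.

110 mmol/L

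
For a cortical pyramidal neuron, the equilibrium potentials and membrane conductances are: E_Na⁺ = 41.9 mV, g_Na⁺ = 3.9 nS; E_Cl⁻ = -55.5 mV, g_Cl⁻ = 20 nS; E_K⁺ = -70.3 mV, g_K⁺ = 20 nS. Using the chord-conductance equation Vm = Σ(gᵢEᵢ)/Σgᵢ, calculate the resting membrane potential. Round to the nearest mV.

Σ gᵢEᵢ = 3.9·(41.9) + 20·(-55.5) + 20·(-70.3) = -2352.59
Σ gᵢ = 3.9 + 20 + 20 = 43.9
Vm = -2352.59 / 43.9 = -53.59 mV

-54 mV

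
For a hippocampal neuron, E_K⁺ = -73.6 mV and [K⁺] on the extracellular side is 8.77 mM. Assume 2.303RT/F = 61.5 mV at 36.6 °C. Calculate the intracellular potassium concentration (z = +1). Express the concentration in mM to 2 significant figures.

140 mM

Nernst: E = (61.5/1) · log₁₀([out]/[in]), so log₁₀([out]/[in]) = -73.6 × 1 / 61.5 = -1.1967.
[out]/[in] = 10^(-1.1967) = 0.06357.
[in] = 8.77 / 0.06357 = 138 mM.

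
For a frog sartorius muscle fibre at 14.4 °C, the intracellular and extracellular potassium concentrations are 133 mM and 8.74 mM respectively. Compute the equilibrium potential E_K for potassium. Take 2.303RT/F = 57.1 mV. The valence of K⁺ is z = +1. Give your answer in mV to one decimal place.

E = (57.1/z) · log₁₀([K⁺]_out/[K⁺]_in) with z = +1.
= (57.1/1) · log₁₀(8.74/133) = 57.10 · log₁₀(0.06571)
= 57.10 · (-1.1823) = -67.51 mV

-67.5 mV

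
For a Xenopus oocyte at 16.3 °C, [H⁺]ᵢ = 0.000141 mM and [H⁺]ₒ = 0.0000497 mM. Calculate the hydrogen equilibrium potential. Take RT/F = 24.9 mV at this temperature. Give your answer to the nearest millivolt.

E = (24.9/z) · ln([H⁺]_out/[H⁺]_in) with z = +1.
= (24.9/1) · ln(0.0000497/0.000141) = 24.90 · ln(0.3525)
= 24.90 · (-1.0428) = -25.96 mV

-26 mV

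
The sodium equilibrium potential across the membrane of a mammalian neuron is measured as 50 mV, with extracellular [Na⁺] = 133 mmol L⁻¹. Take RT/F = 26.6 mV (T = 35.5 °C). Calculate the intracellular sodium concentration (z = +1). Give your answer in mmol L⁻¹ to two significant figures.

20 mmol L⁻¹

Nernst: E = (26.6/1) · ln([out]/[in]), so ln([out]/[in]) = 50.0 × 1 / 26.6 = 1.8797.
[out]/[in] = e^(1.8797) = 6.552.
[in] = 133 / 6.552 = 20.3 mmol L⁻¹.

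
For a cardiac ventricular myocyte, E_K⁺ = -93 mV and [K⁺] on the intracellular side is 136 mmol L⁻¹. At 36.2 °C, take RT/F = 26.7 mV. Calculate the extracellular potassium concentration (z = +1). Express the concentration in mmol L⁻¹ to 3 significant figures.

Nernst: E = (26.7/1) · ln([out]/[in]), so ln([out]/[in]) = -93.0 × 1 / 26.7 = -3.4831.
[out]/[in] = e^(-3.4831) = 0.03071.
[out] = 0.03071 × 136 = 4.177 mmol L⁻¹.

4.18 mmol L⁻¹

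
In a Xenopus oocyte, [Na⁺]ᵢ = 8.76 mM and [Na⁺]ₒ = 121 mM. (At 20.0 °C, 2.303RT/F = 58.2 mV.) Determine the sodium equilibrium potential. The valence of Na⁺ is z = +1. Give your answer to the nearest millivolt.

E = (58.2/z) · log₁₀([Na⁺]_out/[Na⁺]_in) with z = +1.
= (58.2/1) · log₁₀(121/8.76) = 58.20 · log₁₀(13.81)
= 58.20 · (1.1403) = 66.36 mV

66 mV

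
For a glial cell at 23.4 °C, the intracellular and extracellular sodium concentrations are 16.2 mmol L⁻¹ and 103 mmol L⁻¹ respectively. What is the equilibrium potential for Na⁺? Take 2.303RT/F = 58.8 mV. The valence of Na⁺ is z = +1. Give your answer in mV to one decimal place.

47.2 mV

E = (58.8/z) · log₁₀([Na⁺]_out/[Na⁺]_in) with z = +1.
= (58.8/1) · log₁₀(103/16.2) = 58.80 · log₁₀(6.358)
= 58.80 · (0.8033) = 47.24 mV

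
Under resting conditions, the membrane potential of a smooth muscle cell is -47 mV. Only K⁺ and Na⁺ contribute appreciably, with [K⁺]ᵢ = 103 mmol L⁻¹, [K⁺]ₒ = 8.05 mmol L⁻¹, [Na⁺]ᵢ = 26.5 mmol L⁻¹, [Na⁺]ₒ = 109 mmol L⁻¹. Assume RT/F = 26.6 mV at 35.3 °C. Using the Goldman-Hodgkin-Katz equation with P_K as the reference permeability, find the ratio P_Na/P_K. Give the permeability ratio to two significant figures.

0.091

Let α = P_Na/P_K. GHK: Vm = 26.6·ln[(Kₒ + α·Naₒ)/(Kᵢ + α·Naᵢ)].
e^(Vm/26.6) = e^(-47.0/26.6) = 0.17086
So 0.17086·(Kᵢ + α·Naᵢ) = Kₒ + α·Naₒ → α = (0.17086·103.0 − 8.05) / (109.0 − 0.17086·26.5)
α = (17.6 − 8.05) / (109.0 − 4.528) = 9.548/104.5 = 0.0914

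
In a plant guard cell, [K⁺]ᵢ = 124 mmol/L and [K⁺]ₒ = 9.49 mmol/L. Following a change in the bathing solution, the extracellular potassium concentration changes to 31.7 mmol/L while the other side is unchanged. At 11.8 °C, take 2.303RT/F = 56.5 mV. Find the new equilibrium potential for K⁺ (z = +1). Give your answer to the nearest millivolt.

-33 mV

After the shift: [K⁺]_out = 31.7, [K⁺]_in = 124 mmol/L.
E_new = (56.5/1)·log₁₀(31.7/124) = 56.50 · (-0.5924) = -33.47 mV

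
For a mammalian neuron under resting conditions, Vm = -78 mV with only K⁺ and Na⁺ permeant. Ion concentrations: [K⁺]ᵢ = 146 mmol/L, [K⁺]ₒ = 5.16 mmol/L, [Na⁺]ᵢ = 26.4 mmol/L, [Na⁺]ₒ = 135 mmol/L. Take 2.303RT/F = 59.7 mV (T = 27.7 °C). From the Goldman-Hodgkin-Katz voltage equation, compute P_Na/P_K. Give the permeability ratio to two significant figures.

Let α = P_Na/P_K. GHK: Vm = 59.7·log₁₀[(Kₒ + α·Naₒ)/(Kᵢ + α·Naᵢ)].
10^(Vm/59.7) = 10^(-78.0/59.7) = 0.04937
So 0.04937·(Kᵢ + α·Naᵢ) = Kₒ + α·Naₒ → α = (0.04937·146.0 − 5.16) / (135.0 − 0.04937·26.4)
α = (7.208 − 5.16) / (135.0 − 1.303) = 2.048/133.7 = 0.01532

0.015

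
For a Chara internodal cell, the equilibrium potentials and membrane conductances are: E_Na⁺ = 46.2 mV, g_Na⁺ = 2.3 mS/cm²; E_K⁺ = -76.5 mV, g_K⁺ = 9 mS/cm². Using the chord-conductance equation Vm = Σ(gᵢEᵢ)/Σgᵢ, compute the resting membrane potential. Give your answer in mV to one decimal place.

Σ gᵢEᵢ = 2.3·(46.2) + 9·(-76.5) = -582.24
Σ gᵢ = 2.3 + 9 = 11.3
Vm = -582.24 / 11.3 = -51.53 mV

-51.5 mV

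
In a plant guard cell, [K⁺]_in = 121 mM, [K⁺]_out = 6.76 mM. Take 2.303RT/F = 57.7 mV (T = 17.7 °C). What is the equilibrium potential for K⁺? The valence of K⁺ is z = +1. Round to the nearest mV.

E = (57.7/z) · log₁₀([K⁺]_out/[K⁺]_in) with z = +1.
= (57.7/1) · log₁₀(6.76/121) = 57.70 · log₁₀(0.05587)
= 57.70 · (-1.2528) = -72.29 mV

-72 mV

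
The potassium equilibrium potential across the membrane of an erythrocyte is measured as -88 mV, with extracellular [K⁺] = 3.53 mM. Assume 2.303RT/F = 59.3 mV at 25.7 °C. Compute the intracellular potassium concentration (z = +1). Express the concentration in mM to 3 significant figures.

Nernst: E = (59.3/1) · log₁₀([out]/[in]), so log₁₀([out]/[in]) = -88.0 × 1 / 59.3 = -1.4840.
[out]/[in] = 10^(-1.4840) = 0.03281.
[in] = 3.53 / 0.03281 = 107.6 mM.

108 mM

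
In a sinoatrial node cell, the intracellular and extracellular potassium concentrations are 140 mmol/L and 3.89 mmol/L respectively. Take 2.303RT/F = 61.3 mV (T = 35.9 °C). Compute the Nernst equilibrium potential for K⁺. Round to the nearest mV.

-95 mV

E = (61.3/z) · log₁₀([K⁺]_out/[K⁺]_in) with z = +1.
= (61.3/1) · log₁₀(3.89/140) = 61.30 · log₁₀(0.02779)
= 61.30 · (-1.5562) = -95.39 mV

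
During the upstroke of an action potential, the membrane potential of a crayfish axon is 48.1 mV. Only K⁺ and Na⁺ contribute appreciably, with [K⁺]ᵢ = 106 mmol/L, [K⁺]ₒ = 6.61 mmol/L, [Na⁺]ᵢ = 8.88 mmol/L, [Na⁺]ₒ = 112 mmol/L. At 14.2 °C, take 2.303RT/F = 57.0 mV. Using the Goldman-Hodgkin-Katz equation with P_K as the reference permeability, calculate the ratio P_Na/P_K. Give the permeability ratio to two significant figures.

15

Let α = P_Na/P_K. GHK: Vm = 57.0·log₁₀[(Kₒ + α·Naₒ)/(Kᵢ + α·Naᵢ)].
10^(Vm/57.0) = 10^(48.1/57.0) = 6.9801
So 6.9801·(Kᵢ + α·Naᵢ) = Kₒ + α·Naₒ → α = (6.9801·106.0 − 6.61) / (112.0 − 6.9801·8.88)
α = (739.9 − 6.61) / (112.0 − 61.98) = 733.3/50.02 = 14.66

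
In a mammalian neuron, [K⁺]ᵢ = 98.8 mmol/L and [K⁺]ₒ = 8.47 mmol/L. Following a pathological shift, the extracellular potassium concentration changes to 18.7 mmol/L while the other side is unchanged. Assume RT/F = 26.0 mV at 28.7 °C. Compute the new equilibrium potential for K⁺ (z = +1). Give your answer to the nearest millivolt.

-43 mV

After the shift: [K⁺]_out = 18.7, [K⁺]_in = 98.8 mmol/L.
E_new = (26.0/1)·ln(18.7/98.8) = 26.00 · (-1.6646) = -43.28 mV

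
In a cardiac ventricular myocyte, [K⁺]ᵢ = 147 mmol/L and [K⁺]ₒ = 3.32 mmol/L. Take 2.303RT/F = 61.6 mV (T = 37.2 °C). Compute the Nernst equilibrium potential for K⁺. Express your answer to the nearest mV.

E = (61.6/z) · log₁₀([K⁺]_out/[K⁺]_in) with z = +1.
= (61.6/1) · log₁₀(3.32/147) = 61.60 · log₁₀(0.02259)
= 61.60 · (-1.6462) = -101.40 mV

-101 mV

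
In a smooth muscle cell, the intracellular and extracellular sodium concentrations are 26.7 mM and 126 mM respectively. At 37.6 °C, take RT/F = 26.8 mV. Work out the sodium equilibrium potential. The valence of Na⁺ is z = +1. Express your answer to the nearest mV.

42 mV

E = (26.8/z) · ln([Na⁺]_out/[Na⁺]_in) with z = +1.
= (26.8/1) · ln(126/26.7) = 26.80 · ln(4.719)
= 26.80 · (1.5516) = 41.58 mV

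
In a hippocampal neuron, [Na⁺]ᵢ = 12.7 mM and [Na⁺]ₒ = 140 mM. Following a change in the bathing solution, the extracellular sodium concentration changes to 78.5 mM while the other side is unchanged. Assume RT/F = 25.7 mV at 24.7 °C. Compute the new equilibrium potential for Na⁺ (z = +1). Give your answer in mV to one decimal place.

46.8 mV

After the shift: [Na⁺]_out = 78.5, [Na⁺]_in = 12.7 mM.
E_new = (25.7/1)·ln(78.5/12.7) = 25.70 · (1.8215) = 46.81 mV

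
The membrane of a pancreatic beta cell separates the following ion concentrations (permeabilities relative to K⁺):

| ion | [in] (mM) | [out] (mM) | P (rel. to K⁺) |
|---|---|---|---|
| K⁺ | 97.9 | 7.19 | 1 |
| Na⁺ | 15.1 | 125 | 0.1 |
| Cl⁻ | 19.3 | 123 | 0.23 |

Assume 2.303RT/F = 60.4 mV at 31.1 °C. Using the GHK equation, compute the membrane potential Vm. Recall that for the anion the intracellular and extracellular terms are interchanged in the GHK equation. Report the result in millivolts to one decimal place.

Vm = 60.4 · log₁₀[(Σ P·[cation]ₒ + Σ P·[anion]ᵢ) / (Σ P·[cation]ᵢ + Σ P·[anion]ₒ)]
Numerator = 1×7.19 + 0.1×125 + 0.23×19.3 = 24.13
Denominator = 1×97.9 + 0.1×15.1 + 0.23×123 = 127.7
Vm = 60.4 · log₁₀(0.18895) = 60.4 × (-0.7237) = -43.71 mV

-43.7 mV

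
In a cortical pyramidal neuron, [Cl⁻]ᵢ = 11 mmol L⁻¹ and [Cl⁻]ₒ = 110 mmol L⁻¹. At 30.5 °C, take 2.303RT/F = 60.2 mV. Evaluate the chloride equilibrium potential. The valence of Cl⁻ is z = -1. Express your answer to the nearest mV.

E = (60.2/z) · log₁₀([Cl⁻]_out/[Cl⁻]_in) with z = -1.
For an anion, dividing by z = -1 reverses the sign.
= (60.2/-1) · log₁₀(110/11) = -60.20 · log₁₀(10)
= -60.20 · (1.0000) = -60.20 mV

-60 mV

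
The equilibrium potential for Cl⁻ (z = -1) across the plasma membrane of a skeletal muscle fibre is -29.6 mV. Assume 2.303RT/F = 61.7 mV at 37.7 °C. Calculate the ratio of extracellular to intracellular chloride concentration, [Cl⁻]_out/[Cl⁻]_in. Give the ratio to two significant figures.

log₁₀([out]/[in]) = E·z/(61.7) = -29.6 × -1 / 61.7 = 0.4797
[out]/[in] = 10^(0.4797) = 3.018

3.0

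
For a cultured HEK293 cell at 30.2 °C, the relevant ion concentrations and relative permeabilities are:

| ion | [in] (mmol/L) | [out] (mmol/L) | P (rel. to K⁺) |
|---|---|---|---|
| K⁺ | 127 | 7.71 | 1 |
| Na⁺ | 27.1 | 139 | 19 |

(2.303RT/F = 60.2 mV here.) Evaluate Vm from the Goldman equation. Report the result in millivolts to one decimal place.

37.1 mV

Vm = 60.2 · log₁₀[(Σ P·[cation]ₒ + Σ P·[anion]ᵢ) / (Σ P·[cation]ᵢ + Σ P·[anion]ₒ)]
Numerator = 1×7.71 + 19×139 = 2649
Denominator = 1×127 + 19×27.1 = 641.9
Vm = 60.2 · log₁₀(4.1264) = 60.2 × (0.6156) = 37.06 mV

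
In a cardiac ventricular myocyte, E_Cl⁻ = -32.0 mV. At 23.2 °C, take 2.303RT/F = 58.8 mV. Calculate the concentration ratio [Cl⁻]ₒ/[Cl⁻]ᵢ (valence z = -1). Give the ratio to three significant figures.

3.50

log₁₀([out]/[in]) = E·z/(58.8) = -32.0 × -1 / 58.8 = 0.5442
[out]/[in] = 10^(0.5442) = 3.501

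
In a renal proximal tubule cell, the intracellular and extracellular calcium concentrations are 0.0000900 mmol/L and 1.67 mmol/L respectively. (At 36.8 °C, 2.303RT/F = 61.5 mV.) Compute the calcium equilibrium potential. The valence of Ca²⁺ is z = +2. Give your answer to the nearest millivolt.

131 mV

E = (61.5/z) · log₁₀([Ca²⁺]_out/[Ca²⁺]_in) with z = +2.
= (61.5/2) · log₁₀(1.67/0.0000900) = 30.75 · log₁₀(1.856e+04)
= 30.75 · (4.2685) = 131.26 mV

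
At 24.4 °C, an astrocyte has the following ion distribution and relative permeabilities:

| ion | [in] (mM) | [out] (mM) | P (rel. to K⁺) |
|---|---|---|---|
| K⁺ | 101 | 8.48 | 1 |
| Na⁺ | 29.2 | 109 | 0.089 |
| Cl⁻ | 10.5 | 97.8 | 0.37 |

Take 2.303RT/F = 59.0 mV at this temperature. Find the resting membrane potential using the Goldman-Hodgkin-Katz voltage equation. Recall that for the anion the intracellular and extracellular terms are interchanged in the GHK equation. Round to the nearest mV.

Vm = 59.0 · log₁₀[(Σ P·[cation]ₒ + Σ P·[anion]ᵢ) / (Σ P·[cation]ᵢ + Σ P·[anion]ₒ)]
Numerator = 1×8.48 + 0.089×109 + 0.37×10.5 = 22.07
Denominator = 1×101 + 0.089×29.2 + 0.37×97.8 = 139.8
Vm = 59.0 · log₁₀(0.15786) = 59.0 × (-0.8017) = -47.30 mV

-47 mV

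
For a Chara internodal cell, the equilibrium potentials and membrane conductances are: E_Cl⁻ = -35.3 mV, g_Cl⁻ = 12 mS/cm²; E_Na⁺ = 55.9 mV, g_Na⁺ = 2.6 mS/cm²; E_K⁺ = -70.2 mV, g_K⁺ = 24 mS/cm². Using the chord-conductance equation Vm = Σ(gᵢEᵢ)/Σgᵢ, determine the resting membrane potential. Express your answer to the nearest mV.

Σ gᵢEᵢ = 12·(-35.3) + 2.6·(55.9) + 24·(-70.2) = -1963.06
Σ gᵢ = 12 + 2.6 + 24 = 38.6
Vm = -1963.06 / 38.6 = -50.86 mV

-51 mV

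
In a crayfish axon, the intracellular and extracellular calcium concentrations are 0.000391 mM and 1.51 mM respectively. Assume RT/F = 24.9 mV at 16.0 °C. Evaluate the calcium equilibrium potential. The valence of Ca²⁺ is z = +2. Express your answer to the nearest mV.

E = (24.9/z) · ln([Ca²⁺]_out/[Ca²⁺]_in) with z = +2.
= (24.9/2) · ln(1.51/0.000391) = 12.45 · ln(3862)
= 12.45 · (8.2589) = 102.82 mV

103 mV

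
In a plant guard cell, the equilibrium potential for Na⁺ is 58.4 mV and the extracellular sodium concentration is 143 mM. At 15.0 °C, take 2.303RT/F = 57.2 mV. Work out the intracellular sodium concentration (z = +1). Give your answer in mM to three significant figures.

Nernst: E = (57.2/1) · log₁₀([out]/[in]), so log₁₀([out]/[in]) = 58.4 × 1 / 57.2 = 1.0210.
[out]/[in] = 10^(1.0210) = 10.49.
[in] = 143 / 10.49 = 13.63 mM.

13.6 mM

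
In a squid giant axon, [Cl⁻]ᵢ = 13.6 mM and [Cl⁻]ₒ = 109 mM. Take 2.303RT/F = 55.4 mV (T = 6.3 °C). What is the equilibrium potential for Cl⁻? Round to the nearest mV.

-50 mV

E = (55.4/z) · log₁₀([Cl⁻]_out/[Cl⁻]_in) with z = -1.
For an anion, dividing by z = -1 reverses the sign.
= (55.4/-1) · log₁₀(109/13.6) = -55.40 · log₁₀(8.015)
= -55.40 · (0.9039) = -50.08 mV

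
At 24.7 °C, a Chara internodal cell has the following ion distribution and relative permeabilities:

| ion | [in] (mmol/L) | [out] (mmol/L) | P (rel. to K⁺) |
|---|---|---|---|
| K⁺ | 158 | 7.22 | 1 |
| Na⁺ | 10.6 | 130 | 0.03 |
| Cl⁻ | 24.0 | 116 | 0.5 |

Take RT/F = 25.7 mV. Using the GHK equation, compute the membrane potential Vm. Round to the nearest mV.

-57 mV

Vm = 25.7 · ln[(Σ P·[cation]ₒ + Σ P·[anion]ᵢ) / (Σ P·[cation]ᵢ + Σ P·[anion]ₒ)]
Numerator = 1×7.22 + 0.03×130 + 0.5×24.0 = 23.12
Denominator = 1×158 + 0.03×10.6 + 0.5×116 = 216.3
Vm = 25.7 · ln(0.10688) = 25.7 × (-2.2361) = -57.47 mV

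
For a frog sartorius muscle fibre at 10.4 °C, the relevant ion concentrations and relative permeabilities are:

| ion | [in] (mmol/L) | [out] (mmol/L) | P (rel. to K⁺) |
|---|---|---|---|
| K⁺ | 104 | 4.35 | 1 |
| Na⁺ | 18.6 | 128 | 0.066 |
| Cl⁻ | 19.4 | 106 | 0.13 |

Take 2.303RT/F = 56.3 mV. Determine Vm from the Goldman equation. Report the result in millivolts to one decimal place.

-50.1 mV

Vm = 56.3 · log₁₀[(Σ P·[cation]ₒ + Σ P·[anion]ᵢ) / (Σ P·[cation]ᵢ + Σ P·[anion]ₒ)]
Numerator = 1×4.35 + 0.066×128 + 0.13×19.4 = 15.32
Denominator = 1×104 + 0.066×18.6 + 0.13×106 = 119
Vm = 56.3 · log₁₀(0.12873) = 56.3 × (-0.8903) = -50.12 mV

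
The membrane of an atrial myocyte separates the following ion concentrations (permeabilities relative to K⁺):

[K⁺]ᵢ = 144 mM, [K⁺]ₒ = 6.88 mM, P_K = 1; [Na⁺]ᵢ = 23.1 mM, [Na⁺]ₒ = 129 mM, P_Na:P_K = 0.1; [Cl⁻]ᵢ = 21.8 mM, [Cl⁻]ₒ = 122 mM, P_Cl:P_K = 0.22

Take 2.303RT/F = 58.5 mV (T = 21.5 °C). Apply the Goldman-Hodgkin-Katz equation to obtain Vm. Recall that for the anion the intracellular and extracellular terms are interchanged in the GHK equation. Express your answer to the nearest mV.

Vm = 58.5 · log₁₀[(Σ P·[cation]ₒ + Σ P·[anion]ᵢ) / (Σ P·[cation]ᵢ + Σ P·[anion]ₒ)]
Numerator = 1×6.88 + 0.1×129 + 0.22×21.8 = 24.58
Denominator = 1×144 + 0.1×23.1 + 0.22×122 = 173.2
Vm = 58.5 · log₁₀(0.14193) = 58.5 × (-0.8479) = -49.60 mV

-50 mV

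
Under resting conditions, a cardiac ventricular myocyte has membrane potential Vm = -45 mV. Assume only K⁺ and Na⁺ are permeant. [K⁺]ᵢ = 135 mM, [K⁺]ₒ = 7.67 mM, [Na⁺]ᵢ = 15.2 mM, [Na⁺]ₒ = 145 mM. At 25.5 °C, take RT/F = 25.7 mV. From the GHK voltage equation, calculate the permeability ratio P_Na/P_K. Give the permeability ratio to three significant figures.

Let α = P_Na/P_K. GHK: Vm = 25.7·ln[(Kₒ + α·Naₒ)/(Kᵢ + α·Naᵢ)].
e^(Vm/25.7) = e^(-45.0/25.7) = 0.1736
So 0.1736·(Kᵢ + α·Naᵢ) = Kₒ + α·Naₒ → α = (0.1736·135.0 − 7.67) / (145.0 − 0.1736·15.2)
α = (23.44 − 7.67) / (145.0 − 2.639) = 15.77/142.4 = 0.1108

0.111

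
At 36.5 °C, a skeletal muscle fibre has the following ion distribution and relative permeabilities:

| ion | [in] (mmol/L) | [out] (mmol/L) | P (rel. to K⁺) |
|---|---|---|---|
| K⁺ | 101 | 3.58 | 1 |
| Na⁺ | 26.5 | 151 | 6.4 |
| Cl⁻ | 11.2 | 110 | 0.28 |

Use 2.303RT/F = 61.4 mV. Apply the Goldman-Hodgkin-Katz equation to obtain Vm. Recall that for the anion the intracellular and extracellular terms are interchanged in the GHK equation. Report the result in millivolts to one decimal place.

Vm = 61.4 · log₁₀[(Σ P·[cation]ₒ + Σ P·[anion]ᵢ) / (Σ P·[cation]ᵢ + Σ P·[anion]ₒ)]
Numerator = 1×3.58 + 6.4×151 + 0.28×11.2 = 973.1
Denominator = 1×101 + 6.4×26.5 + 0.28×110 = 301.4
Vm = 61.4 · log₁₀(3.2287) = 61.4 × (0.5090) = 31.25 mV

31.3 mV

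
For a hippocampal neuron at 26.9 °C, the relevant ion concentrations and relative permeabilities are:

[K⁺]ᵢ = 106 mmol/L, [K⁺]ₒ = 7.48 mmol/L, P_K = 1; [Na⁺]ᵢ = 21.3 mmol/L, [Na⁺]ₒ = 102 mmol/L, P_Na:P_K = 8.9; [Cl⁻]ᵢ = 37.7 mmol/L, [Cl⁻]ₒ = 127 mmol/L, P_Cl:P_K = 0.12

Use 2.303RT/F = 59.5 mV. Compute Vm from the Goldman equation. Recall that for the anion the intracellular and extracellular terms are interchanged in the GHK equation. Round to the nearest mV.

28 mV

Vm = 59.5 · log₁₀[(Σ P·[cation]ₒ + Σ P·[anion]ᵢ) / (Σ P·[cation]ᵢ + Σ P·[anion]ₒ)]
Numerator = 1×7.48 + 8.9×102 + 0.12×37.7 = 919.8
Denominator = 1×106 + 8.9×21.3 + 0.12×127 = 310.8
Vm = 59.5 · log₁₀(2.9594) = 59.5 × (0.4712) = 28.04 mV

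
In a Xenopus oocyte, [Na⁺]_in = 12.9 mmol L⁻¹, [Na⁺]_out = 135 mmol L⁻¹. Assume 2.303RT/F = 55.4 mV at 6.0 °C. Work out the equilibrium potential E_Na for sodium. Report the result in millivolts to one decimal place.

56.5 mV

E = (55.4/z) · log₁₀([Na⁺]_out/[Na⁺]_in) with z = +1.
= (55.4/1) · log₁₀(135/12.9) = 55.40 · log₁₀(10.47)
= 55.40 · (1.0197) = 56.49 mV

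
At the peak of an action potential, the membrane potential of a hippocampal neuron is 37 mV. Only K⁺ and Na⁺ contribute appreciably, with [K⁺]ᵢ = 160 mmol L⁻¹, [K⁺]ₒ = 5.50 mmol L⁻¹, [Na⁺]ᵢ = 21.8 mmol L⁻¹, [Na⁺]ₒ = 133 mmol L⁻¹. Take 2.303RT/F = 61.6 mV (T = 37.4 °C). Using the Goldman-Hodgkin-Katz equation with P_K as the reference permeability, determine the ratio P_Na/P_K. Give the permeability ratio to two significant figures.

Let α = P_Na/P_K. GHK: Vm = 61.6·log₁₀[(Kₒ + α·Naₒ)/(Kᵢ + α·Naᵢ)].
10^(Vm/61.6) = 10^(37.0/61.6) = 3.987
So 3.987·(Kᵢ + α·Naᵢ) = Kₒ + α·Naₒ → α = (3.987·160.0 − 5.5) / (133.0 − 3.987·21.8)
α = (637.9 − 5.5) / (133.0 − 86.92) = 632.4/46.08 = 13.72

14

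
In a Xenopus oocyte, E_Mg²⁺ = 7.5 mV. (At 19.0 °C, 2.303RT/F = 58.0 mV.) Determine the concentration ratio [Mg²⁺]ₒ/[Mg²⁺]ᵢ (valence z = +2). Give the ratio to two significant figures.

log₁₀([out]/[in]) = E·z/(58.0) = 7.5 × 2 / 58.0 = 0.2586
[out]/[in] = 10^(0.2586) = 1.814

1.8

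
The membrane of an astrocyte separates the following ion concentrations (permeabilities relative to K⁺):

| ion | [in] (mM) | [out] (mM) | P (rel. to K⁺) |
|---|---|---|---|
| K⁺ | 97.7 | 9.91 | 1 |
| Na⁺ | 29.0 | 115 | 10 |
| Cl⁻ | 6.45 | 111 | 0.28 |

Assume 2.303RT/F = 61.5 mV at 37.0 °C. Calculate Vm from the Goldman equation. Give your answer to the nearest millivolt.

Vm = 61.5 · log₁₀[(Σ P·[cation]ₒ + Σ P·[anion]ᵢ) / (Σ P·[cation]ᵢ + Σ P·[anion]ₒ)]
Numerator = 1×9.91 + 10×115 + 0.28×6.45 = 1162
Denominator = 1×97.7 + 10×29.0 + 0.28×111 = 418.8
Vm = 61.5 · log₁₀(2.774) = 61.5 × (0.4431) = 27.25 mV

27 mV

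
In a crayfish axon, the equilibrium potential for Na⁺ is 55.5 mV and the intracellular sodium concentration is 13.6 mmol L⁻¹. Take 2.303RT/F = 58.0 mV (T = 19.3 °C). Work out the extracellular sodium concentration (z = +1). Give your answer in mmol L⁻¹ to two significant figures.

120 mmol L⁻¹

Nernst: E = (58.0/1) · log₁₀([out]/[in]), so log₁₀([out]/[in]) = 55.5 × 1 / 58.0 = 0.9569.
[out]/[in] = 10^(0.9569) = 9.055.
[out] = 9.055 × 13.6 = 123.2 mmol L⁻¹.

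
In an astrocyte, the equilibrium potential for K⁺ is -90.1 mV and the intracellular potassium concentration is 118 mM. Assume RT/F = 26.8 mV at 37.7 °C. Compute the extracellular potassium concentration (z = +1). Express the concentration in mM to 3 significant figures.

Nernst: E = (26.8/1) · ln([out]/[in]), so ln([out]/[in]) = -90.1 × 1 / 26.8 = -3.3619.
[out]/[in] = e^(-3.3619) = 0.03467.
[out] = 0.03467 × 118 = 4.091 mM.

4.09 mM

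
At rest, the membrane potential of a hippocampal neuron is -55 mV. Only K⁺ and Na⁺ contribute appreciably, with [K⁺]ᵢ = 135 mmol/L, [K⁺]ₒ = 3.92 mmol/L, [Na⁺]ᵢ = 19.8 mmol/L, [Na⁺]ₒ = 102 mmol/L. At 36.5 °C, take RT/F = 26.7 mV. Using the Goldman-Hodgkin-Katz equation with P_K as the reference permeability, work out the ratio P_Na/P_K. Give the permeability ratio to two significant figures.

Let α = P_Na/P_K. GHK: Vm = 26.7·ln[(Kₒ + α·Naₒ)/(Kᵢ + α·Naᵢ)].
e^(Vm/26.7) = e^(-55.0/26.7) = 0.12746
So 0.12746·(Kᵢ + α·Naᵢ) = Kₒ + α·Naₒ → α = (0.12746·135.0 − 3.92) / (102.0 − 0.12746·19.8)
α = (17.21 − 3.92) / (102.0 − 2.524) = 13.29/99.48 = 0.1336

0.13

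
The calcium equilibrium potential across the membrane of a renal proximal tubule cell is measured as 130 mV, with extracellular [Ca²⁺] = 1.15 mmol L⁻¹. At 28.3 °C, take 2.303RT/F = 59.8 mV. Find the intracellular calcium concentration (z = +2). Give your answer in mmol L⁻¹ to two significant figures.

0.000052 mmol L⁻¹

Nernst: E = (59.8/2) · log₁₀([out]/[in]), so log₁₀([out]/[in]) = 130.0 × 2 / 59.8 = 4.3478.
[out]/[in] = 10^(4.3478) = 2.228e+04.
[in] = 1.15 / 2.228e+04 = 5.163e-05 mmol L⁻¹.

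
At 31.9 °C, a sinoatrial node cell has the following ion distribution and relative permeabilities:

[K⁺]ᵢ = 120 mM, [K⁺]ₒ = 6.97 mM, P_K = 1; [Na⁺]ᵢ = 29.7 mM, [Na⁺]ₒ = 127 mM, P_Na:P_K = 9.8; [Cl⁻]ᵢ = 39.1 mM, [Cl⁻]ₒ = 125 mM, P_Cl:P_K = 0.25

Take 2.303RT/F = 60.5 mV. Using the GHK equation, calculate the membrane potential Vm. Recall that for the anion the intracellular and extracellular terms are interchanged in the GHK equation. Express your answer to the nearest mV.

28 mV

Vm = 60.5 · log₁₀[(Σ P·[cation]ₒ + Σ P·[anion]ᵢ) / (Σ P·[cation]ᵢ + Σ P·[anion]ₒ)]
Numerator = 1×6.97 + 9.8×127 + 0.25×39.1 = 1261
Denominator = 1×120 + 9.8×29.7 + 0.25×125 = 442.3
Vm = 60.5 · log₁₀(2.8517) = 60.5 × (0.4551) = 27.53 mV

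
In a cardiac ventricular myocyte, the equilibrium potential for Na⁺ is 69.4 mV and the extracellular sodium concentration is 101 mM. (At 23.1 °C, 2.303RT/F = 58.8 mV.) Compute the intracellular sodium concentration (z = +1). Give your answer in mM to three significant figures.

Nernst: E = (58.8/1) · log₁₀([out]/[in]), so log₁₀([out]/[in]) = 69.4 × 1 / 58.8 = 1.1803.
[out]/[in] = 10^(1.1803) = 15.15.
[in] = 101 / 15.15 = 6.669 mM.

6.67 mM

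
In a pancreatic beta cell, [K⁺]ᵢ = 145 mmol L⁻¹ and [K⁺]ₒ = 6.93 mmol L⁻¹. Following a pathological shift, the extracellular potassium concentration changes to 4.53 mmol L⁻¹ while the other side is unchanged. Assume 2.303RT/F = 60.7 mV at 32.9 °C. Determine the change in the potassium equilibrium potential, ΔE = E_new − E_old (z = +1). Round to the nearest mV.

E_old = (60.7/1)·log₁₀(6.93/145) = -80.16 mV
E_new = (60.7/1)·log₁₀(4.53/145) = -91.37 mV
ΔE = -91.37 − (-80.16) = -11.21 mV

-11 mV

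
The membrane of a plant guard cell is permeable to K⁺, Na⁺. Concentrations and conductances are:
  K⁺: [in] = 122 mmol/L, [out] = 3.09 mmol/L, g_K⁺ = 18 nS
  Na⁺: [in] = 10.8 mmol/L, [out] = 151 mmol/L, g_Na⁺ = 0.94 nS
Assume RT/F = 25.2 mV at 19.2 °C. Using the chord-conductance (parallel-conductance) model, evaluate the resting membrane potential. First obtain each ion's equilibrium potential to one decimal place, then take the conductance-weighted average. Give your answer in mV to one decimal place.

-84.7 mV

E_K⁺ = (25.2/1)·ln(3.09/122) = -92.6 mV
E_Na⁺ = (25.2/1)·ln(151/10.8) = 66.5 mV
Vm = (Σ gᵢEᵢ)/(Σ gᵢ) = (18·-92.6 + 0.94·66.5) / (18 + 0.94)
= -1604.29 / 18.94 = -84.70 mV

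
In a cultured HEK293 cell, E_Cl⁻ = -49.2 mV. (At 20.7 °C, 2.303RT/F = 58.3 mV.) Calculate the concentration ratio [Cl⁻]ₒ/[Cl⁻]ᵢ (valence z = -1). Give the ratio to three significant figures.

log₁₀([out]/[in]) = E·z/(58.3) = -49.2 × -1 / 58.3 = 0.8439
[out]/[in] = 10^(0.8439) = 6.981

6.98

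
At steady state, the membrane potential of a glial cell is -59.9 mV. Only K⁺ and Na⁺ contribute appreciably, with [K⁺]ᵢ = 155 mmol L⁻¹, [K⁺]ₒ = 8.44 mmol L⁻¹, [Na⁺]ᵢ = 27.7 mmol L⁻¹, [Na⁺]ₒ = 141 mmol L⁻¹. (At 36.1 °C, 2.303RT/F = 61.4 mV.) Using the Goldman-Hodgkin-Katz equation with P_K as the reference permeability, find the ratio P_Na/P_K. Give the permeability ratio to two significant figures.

Let α = P_Na/P_K. GHK: Vm = 61.4·log₁₀[(Kₒ + α·Naₒ)/(Kᵢ + α·Naᵢ)].
10^(Vm/61.4) = 10^(-59.9/61.4) = 0.10579
So 0.10579·(Kᵢ + α·Naᵢ) = Kₒ + α·Naₒ → α = (0.10579·155.0 − 8.44) / (141.0 − 0.10579·27.7)
α = (16.4 − 8.44) / (141.0 − 2.93) = 7.957/138.1 = 0.05763

0.058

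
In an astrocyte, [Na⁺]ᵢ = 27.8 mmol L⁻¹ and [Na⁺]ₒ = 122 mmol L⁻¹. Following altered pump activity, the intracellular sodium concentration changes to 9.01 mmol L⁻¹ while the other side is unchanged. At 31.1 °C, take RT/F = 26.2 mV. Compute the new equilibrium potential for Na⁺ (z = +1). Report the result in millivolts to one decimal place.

68.3 mV

After the shift: [Na⁺]_out = 122, [Na⁺]_in = 9.01 mmol L⁻¹.
E_new = (26.2/1)·ln(122/9.01) = 26.20 · (2.6057) = 68.27 mV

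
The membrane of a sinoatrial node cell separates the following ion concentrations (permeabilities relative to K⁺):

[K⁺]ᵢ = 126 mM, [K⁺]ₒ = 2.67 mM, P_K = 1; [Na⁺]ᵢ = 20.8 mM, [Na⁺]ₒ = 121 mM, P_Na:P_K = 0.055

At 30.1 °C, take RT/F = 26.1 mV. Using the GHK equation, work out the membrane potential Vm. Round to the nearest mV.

Vm = 26.1 · ln[(Σ P·[cation]ₒ + Σ P·[anion]ᵢ) / (Σ P·[cation]ᵢ + Σ P·[anion]ₒ)]
Numerator = 1×2.67 + 0.055×121 = 9.325
Denominator = 1×126 + 0.055×20.8 = 127.1
Vm = 26.1 · ln(0.073342) = 26.1 × (-2.6126) = -68.19 mV

-68 mV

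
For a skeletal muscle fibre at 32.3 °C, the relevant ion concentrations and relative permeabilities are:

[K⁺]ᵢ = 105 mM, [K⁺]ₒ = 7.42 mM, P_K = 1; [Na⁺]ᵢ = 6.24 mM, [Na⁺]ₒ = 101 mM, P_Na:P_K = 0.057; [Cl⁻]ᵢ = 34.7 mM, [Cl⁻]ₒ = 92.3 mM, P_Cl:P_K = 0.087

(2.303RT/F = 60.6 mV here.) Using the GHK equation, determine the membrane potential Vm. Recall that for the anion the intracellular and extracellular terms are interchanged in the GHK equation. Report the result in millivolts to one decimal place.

Vm = 60.6 · log₁₀[(Σ P·[cation]ₒ + Σ P·[anion]ᵢ) / (Σ P·[cation]ᵢ + Σ P·[anion]ₒ)]
Numerator = 1×7.42 + 0.057×101 + 0.087×34.7 = 16.2
Denominator = 1×105 + 0.057×6.24 + 0.087×92.3 = 113.4
Vm = 60.6 · log₁₀(0.14284) = 60.6 × (-0.8452) = -51.22 mV

-51.2 mV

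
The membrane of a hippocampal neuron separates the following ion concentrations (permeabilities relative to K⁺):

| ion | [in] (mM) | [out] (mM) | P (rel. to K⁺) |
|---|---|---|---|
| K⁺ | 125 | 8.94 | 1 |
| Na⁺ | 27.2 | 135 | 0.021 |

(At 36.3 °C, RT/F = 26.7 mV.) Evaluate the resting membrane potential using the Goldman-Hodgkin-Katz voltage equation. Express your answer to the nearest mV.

Vm = 26.7 · ln[(Σ P·[cation]ₒ + Σ P·[anion]ᵢ) / (Σ P·[cation]ᵢ + Σ P·[anion]ₒ)]
Numerator = 1×8.94 + 0.021×135 = 11.77
Denominator = 1×125 + 0.021×27.2 = 125.6
Vm = 26.7 · ln(0.093772) = 26.7 × (-2.3669) = -63.20 mV

-63 mV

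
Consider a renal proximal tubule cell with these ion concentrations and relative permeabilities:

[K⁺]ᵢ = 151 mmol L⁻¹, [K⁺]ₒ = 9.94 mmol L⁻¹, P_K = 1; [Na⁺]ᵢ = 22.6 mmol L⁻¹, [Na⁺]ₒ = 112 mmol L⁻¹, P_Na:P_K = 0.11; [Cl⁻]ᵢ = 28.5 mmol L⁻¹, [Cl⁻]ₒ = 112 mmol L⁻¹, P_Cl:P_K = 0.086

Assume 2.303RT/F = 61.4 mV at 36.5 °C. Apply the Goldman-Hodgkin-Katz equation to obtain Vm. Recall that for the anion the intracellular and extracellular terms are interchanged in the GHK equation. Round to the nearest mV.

-50 mV

Vm = 61.4 · log₁₀[(Σ P·[cation]ₒ + Σ P·[anion]ᵢ) / (Σ P·[cation]ᵢ + Σ P·[anion]ₒ)]
Numerator = 1×9.94 + 0.11×112 + 0.086×28.5 = 24.71
Denominator = 1×151 + 0.11×22.6 + 0.086×112 = 163.1
Vm = 61.4 · log₁₀(0.15149) = 61.4 × (-0.8196) = -50.32 mV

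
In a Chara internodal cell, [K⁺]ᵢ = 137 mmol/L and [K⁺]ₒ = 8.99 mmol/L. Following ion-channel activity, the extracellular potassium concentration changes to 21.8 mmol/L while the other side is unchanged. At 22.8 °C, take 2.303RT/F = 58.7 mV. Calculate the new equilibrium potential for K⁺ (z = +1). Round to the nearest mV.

-47 mV

After the shift: [K⁺]_out = 21.8, [K⁺]_in = 137 mmol/L.
E_new = (58.7/1)·log₁₀(21.8/137) = 58.70 · (-0.7983) = -46.86 mV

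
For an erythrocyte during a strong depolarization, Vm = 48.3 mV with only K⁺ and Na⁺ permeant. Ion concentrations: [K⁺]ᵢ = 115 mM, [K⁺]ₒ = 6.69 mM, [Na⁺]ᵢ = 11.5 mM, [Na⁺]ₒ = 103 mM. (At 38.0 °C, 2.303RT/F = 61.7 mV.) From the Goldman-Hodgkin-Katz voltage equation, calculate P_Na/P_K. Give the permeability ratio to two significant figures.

21

Let α = P_Na/P_K. GHK: Vm = 61.7·log₁₀[(Kₒ + α·Naₒ)/(Kᵢ + α·Naᵢ)].
10^(Vm/61.7) = 10^(48.3/61.7) = 6.0649
So 6.0649·(Kᵢ + α·Naᵢ) = Kₒ + α·Naₒ → α = (6.0649·115.0 − 6.69) / (103.0 − 6.0649·11.5)
α = (697.5 − 6.69) / (103.0 − 69.75) = 690.8/33.25 = 20.77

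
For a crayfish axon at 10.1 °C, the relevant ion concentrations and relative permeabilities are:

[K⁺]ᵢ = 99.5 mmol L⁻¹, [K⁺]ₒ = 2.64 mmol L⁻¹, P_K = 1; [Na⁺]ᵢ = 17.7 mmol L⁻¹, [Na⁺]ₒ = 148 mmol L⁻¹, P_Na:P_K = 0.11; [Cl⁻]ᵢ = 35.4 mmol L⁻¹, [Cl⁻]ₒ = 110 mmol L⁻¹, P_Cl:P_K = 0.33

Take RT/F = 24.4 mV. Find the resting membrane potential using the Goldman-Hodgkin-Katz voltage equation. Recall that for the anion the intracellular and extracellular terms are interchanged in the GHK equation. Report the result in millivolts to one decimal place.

Vm = 24.4 · ln[(Σ P·[cation]ₒ + Σ P·[anion]ᵢ) / (Σ P·[cation]ᵢ + Σ P·[anion]ₒ)]
Numerator = 1×2.64 + 0.11×148 + 0.33×35.4 = 30.6
Denominator = 1×99.5 + 0.11×17.7 + 0.33×110 = 137.7
Vm = 24.4 · ln(0.22216) = 24.4 × (-1.5044) = -36.71 mV

-36.7 mV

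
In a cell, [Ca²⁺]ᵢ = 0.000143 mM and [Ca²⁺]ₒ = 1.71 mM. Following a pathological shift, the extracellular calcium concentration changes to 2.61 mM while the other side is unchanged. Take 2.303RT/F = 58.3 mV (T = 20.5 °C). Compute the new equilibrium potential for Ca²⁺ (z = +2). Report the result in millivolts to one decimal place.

124.2 mV

After the shift: [Ca²⁺]_out = 2.61, [Ca²⁺]_in = 0.000143 mM.
E_new = (58.3/2)·log₁₀(2.61/0.000143) = 29.15 · (4.2613) = 124.22 mV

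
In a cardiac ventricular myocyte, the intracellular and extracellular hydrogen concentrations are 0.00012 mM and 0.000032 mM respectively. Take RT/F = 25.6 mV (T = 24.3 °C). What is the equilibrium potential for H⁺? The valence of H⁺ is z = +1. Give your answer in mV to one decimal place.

-33.8 mV

E = (25.6/z) · ln([H⁺]_out/[H⁺]_in) with z = +1.
= (25.6/1) · ln(0.000032/0.00012) = 25.60 · ln(0.2667)
= 25.60 · (-1.3218) = -33.84 mV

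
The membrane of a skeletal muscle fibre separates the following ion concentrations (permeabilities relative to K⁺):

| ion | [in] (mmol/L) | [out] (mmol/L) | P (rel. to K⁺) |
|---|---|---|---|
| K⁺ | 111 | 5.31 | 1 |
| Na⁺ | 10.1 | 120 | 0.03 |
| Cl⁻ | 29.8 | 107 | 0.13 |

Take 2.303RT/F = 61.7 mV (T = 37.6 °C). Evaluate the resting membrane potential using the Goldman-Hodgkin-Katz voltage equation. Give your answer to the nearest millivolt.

-61 mV

Vm = 61.7 · log₁₀[(Σ P·[cation]ₒ + Σ P·[anion]ᵢ) / (Σ P·[cation]ᵢ + Σ P·[anion]ₒ)]
Numerator = 1×5.31 + 0.03×120 + 0.13×29.8 = 12.78
Denominator = 1×111 + 0.03×10.1 + 0.13×107 = 125.2
Vm = 61.7 · log₁₀(0.1021) = 61.7 × (-0.9910) = -61.14 mV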